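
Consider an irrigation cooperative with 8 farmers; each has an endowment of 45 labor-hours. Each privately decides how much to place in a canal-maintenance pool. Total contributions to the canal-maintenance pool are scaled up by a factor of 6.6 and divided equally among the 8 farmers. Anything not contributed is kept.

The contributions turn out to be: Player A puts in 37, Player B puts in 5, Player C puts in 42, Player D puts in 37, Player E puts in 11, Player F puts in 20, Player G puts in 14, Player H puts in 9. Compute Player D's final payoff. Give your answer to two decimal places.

152.38 labor-hours

Total contributed: 37 + 5 + 42 + 37 + 11 + 20 + 14 + 9 = 175.
Each receives 6.6 × 175 / 8 = 144.38 from the canal-maintenance pool.
Player D keeps 45 − 37 = 8, so Player D's payoff is 8 + 144.38 = 152.38.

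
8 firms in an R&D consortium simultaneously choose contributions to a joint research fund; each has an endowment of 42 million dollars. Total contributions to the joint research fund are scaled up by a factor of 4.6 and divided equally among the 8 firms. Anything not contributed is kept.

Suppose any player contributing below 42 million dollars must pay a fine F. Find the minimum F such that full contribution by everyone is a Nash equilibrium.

Given the others contribute fully, the best deviation is to contribute 0 (any partial contribution still incurs the fine and gives up units whose private return 0.5750 is below 1).
Deviating from 42 to 0 saves 42 million dollars but forfeits the deviator's share of the drop in the joint research fund: 4.6/8 × 42 = 24.15.
So the deviation gain is 42 − 24.15 = 17.85, and the fine must be at least 17.85 million dollars to wipe it out.

17.85 million dollars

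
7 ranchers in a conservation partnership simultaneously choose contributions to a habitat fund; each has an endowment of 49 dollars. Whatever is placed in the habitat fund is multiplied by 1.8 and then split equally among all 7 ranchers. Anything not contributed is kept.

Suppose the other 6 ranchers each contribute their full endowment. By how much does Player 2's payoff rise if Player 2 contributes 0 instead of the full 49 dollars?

Switching from a contribution of 49 to 0 lets Player 2 keep an extra 49 dollars, but lowers the habitat fund by 49, which costs Player 2 their own share of that drop: 1.8/7 × 49 = 12.60.
Net gain = 49 − 12.60 = 36.40. The private return per contributed unit (0.2571) is below 1, so free-riding is indeed the best response regardless of what the others do.

36.40 dollars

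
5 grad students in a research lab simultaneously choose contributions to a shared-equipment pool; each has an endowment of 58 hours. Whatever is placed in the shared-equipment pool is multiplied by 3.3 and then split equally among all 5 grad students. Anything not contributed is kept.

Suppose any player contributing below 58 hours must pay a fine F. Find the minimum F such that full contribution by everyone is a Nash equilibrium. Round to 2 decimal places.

Given the others contribute fully, the best deviation is to contribute 0 (any partial contribution still incurs the fine and gives up units whose private return 0.6600 is below 1).
Deviating from 58 to 0 saves 58 hours but forfeits the deviator's share of the drop in the shared-equipment pool: 3.3/5 × 58 = 38.28.
So the deviation gain is 58 − 38.28 = 19.72, and the fine must be at least 19.72 hours to wipe it out.

19.72 hours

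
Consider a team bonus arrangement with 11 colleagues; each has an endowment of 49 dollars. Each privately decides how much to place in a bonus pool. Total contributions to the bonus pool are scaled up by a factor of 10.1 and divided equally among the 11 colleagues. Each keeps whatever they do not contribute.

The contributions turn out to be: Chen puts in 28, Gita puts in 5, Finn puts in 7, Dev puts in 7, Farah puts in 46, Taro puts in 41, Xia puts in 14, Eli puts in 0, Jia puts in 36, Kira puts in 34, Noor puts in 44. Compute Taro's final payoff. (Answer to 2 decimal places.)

Total contributed: 28 + 5 + 7 + 7 + 46 + 41 + 14 + 0 + 36 + 34 + 44 = 262.
Each receives 10.1 × 262 / 11 = 240.56 from the bonus pool.
Taro keeps 49 − 41 = 8, so Taro's payoff is 8 + 240.56 = 248.56.

248.56 dollars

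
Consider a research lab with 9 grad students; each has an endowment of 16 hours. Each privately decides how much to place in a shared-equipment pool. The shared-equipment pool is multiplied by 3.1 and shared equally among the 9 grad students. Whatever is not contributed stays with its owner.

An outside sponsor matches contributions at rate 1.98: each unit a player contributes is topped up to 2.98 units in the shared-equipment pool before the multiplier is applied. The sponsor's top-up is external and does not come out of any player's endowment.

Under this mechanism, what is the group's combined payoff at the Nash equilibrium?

1330.27 hours

The effective private return per unit is now 3.1 × 2.98 / 9 = 1.0264 > 1, so every player's dominant strategy flips to full contribution.
So the Nash equilibrium is full contribution by all 9; the group earns 3.1 × 2.98 × 144 = 1330.27.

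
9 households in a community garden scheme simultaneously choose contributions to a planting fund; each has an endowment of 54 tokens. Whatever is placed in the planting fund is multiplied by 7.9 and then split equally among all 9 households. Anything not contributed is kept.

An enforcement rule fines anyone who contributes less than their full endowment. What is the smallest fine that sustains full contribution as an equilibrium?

6.60 tokens

Given the others contribute fully, the best deviation is to contribute 0 (any partial contribution still incurs the fine and gives up units whose private return 0.8778 is below 1).
Deviating from 54 to 0 saves 54 tokens but forfeits the deviator's share of the drop in the planting fund: 7.9/9 × 54 = 47.40.
So the deviation gain is 54 − 47.40 = 6.60, and the fine must be at least 6.60 tokens to wipe it out.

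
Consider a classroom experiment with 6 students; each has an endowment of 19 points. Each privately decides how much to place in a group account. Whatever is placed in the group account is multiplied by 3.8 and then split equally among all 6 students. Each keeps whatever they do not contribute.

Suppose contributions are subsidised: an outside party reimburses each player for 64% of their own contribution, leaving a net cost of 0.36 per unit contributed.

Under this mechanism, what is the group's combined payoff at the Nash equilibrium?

506.16 points

Under the mechanism each unit contributed yields (3.8/6) / 0.36 = 1.7593 back to its contributor per unit of net cost, which exceeds 1, making full contribution the dominant choice for everyone.
At the Nash equilibrium everyone contributes 19. Group total payoff = 6 × (19 × 0.64 + 3.8 × 19) = 506.16.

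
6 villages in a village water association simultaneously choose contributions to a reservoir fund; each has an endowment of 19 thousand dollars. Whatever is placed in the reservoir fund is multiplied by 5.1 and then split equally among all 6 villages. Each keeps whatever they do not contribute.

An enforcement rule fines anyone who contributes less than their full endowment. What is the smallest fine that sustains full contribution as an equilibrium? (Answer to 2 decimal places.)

Given the others contribute fully, the best deviation is to contribute 0 (any partial contribution still incurs the fine and gives up units whose private return 0.8500 is below 1).
Deviating from 19 to 0 saves 19 thousand dollars but forfeits the deviator's share of the drop in the reservoir fund: 5.1/6 × 19 = 16.15.
So the deviation gain is 19 − 16.15 = 2.85, and the fine must be at least 2.85 thousand dollars to wipe it out.

2.85 thousand dollars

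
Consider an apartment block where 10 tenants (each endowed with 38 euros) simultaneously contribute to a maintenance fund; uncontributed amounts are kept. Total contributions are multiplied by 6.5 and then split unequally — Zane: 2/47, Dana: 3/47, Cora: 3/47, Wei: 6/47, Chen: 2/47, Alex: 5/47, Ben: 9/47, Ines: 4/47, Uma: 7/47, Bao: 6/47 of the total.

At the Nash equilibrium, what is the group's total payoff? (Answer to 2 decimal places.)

A player with share s gets back 6.5·s per unit contributed, so full contribution is dominant for anyone with s > 1/6.5 = 0.1538 and zero contribution is dominant for anyone below.
The only share above 0.1538 is Ben's 9/47, contributing 38; the remaining 9 contribute 0. Total contributed: 38.
The maintenance fund pays out 6.5 × 38 = 247.00 in total (split across the unequal shares, but the aggregate is all that matters for the group sum).
The 9 free-riders keep 38 each, adding 342. Group total = 342 + 247.00 = 589.00.

589.00 euros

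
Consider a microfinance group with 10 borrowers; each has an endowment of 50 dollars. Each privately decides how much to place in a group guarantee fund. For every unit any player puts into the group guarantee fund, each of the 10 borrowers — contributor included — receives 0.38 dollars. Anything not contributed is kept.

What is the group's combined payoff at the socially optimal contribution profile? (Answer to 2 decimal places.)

Each contributed unit returns 3.800 to the group as a whole (0.38 to each of 10 players), which exceeds 1, so the social optimum is full contribution: group total = 3.800 × 500 = 1900.00.

1900.00 dollars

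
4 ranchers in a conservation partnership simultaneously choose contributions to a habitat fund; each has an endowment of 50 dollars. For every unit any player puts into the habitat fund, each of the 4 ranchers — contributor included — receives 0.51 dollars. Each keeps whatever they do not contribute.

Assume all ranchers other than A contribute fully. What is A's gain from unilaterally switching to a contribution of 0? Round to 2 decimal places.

24.50 dollars

Switching from a contribution of 50 to 0 lets A keep an extra 50 dollars, but lowers the habitat fund by 50, which costs A their own share of that drop: 0.51 × 50 = 25.50.
Net gain = 50 − 25.50 = 24.50. The private return per contributed unit (0.51) is below 1, so free-riding is indeed the best response regardless of what the others do.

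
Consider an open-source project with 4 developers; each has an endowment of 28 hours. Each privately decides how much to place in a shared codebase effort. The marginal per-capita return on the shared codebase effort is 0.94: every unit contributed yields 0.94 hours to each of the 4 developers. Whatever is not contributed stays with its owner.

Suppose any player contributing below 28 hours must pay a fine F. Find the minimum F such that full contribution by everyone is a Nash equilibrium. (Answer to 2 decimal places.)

Given the others contribute fully, the best deviation is to contribute 0 (any partial contribution still incurs the fine and gives up units whose private return 0.94 is below 1).
Deviating from 28 to 0 saves 28 hours but forfeits the deviator's share of the drop in the shared codebase effort: 0.94 × 28 = 26.32.
So the deviation gain is 28 − 26.32 = 1.68, and the fine must be at least 1.68 hours to wipe it out.

1.68 hours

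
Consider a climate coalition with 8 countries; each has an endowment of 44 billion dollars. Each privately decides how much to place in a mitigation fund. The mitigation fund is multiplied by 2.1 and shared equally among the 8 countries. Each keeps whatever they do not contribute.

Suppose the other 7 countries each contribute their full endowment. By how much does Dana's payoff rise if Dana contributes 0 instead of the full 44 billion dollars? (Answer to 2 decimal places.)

32.45 billion dollars

Switching from a contribution of 44 to 0 lets Dana keep an extra 44 billion dollars, but lowers the mitigation fund by 44, which costs Dana their own share of that drop: 2.1/8 × 44 = 11.55.
Net gain = 44 − 11.55 = 32.45. The private return per contributed unit (0.2625) is below 1, so free-riding is indeed the best response regardless of what the others do.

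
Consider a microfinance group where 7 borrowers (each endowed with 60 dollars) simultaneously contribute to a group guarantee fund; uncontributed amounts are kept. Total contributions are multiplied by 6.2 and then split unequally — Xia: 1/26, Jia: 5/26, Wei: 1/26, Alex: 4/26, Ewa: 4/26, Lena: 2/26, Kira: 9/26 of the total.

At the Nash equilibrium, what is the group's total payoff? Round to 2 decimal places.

For player j, contributing a unit is worthwhile iff 6.2 × (j's share) ≥ 1, i.e. iff j's share is at least 0.1613.
Jia and Kira clear that bar, contributing 60 each; the remaining 5 contribute 0. Total contributed: 120.
The group guarantee fund pays out 6.2 × 120 = 744.00 in total (split across the unequal shares, but the aggregate is all that matters for the group sum).
The 5 free-riders keep 60 each, adding 300. Group total = 300 + 744.00 = 1044.00.

1044.00 dollars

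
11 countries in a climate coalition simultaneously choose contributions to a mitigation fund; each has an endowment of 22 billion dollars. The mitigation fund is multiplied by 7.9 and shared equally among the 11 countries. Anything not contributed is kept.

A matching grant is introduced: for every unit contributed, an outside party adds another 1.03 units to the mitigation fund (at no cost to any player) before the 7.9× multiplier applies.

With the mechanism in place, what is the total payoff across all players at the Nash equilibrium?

3880.95 billion dollars

With the mechanism, a contributed unit returns 7.9 × 2.03 / 11 = 1.4579 per unit of net cost to the contributor — now above 1 — so contributing fully is weakly dominant for every player.
At the Nash equilibrium everyone contributes 22. Group total payoff = 7.9 × 2.03 × 242 = 3880.95.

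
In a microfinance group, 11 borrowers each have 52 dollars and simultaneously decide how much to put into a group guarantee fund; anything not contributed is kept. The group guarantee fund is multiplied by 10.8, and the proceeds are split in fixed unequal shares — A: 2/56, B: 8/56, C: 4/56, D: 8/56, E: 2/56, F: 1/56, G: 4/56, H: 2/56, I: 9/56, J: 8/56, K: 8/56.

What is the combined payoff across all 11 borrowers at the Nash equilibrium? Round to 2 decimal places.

A player with share s gets back 10.8·s per unit contributed, so full contribution is dominant for anyone with s > 1/10.8 = 0.0926 and zero contribution is dominant for anyone below.
The shares above 0.0926 belong to B, D, I, J and K, contributing 52 each; the remaining 6 contribute 0. Total contributed: 260.
The group guarantee fund pays out 10.8 × 260 = 2808.00 in total (split across the unequal shares, but the aggregate is all that matters for the group sum).
The 6 free-riders keep 52 each, adding 312. Group total = 312 + 2808.00 = 3120.00.

3120.00 dollars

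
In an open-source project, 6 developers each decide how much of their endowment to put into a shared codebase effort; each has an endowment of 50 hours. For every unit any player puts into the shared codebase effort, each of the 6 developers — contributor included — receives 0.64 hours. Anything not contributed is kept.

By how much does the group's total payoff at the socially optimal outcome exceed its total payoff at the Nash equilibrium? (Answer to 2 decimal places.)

The private return per contributed unit is 0.64 < 1, so contributing 0 is dominant for every player. At the Nash equilibrium everyone keeps their 50, and the group total is 6 × 50 = 300.
Each contributed unit returns 3.840 to the group as a whole (0.64 to each of 6 players), which exceeds 1, so the social optimum is full contribution: group total = 3.840 × 300 = 1152.00.
Efficiency loss = 1152.00 − 300 = 852.00.

852.00 hours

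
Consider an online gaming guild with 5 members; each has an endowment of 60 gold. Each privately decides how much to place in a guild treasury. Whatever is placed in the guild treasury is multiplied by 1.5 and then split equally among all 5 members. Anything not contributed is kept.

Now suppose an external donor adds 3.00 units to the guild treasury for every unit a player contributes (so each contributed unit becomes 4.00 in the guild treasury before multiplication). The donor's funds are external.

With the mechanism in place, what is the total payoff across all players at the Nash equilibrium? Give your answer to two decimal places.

The effective private return per unit is now 1.5 × 4.00 / 5 = 1.2000 > 1, so every player's dominant strategy flips to full contribution.
So the Nash equilibrium is full contribution by all 5; the group earns 1.5 × 4.00 × 300 = 1800.00.

1800.00 gold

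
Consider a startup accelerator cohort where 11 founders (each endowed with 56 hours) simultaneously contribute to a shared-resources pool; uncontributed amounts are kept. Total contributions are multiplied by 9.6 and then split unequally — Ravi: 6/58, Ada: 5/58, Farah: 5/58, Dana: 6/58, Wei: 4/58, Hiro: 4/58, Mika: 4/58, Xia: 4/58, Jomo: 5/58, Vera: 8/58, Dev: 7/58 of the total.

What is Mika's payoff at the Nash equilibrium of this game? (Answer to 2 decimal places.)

Each unit j contributes comes back to j as 9.6 × (j's share), so j prefers to contribute only if that share exceeds 1/9.6 = 0.1042; otherwise keeping the unit dominates.
Vera and Dev are above the threshold, contributing 56 each; the remaining 9 contribute 0. Total contributed: 112.
Mika keeps 56 and receives 9.6 × 112 × 4/58 = 74.15 from the shared-resources pool, for a payoff of 130.15.

130.15 hours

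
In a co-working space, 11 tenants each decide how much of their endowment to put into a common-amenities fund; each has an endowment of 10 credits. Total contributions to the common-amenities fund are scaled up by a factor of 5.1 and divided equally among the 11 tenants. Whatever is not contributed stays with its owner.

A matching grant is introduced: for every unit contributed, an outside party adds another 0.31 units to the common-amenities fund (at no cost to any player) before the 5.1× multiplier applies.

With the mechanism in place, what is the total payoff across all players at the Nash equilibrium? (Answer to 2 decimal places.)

The effective private return is 5.1 × 1.31 / 11 = 0.6074, which is still under 1, so the mechanism doesn't change anyone's dominant strategy: zero contribution.
At the Nash equilibrium no one contributes; group total payoff = 11 × 10 = 110.

110.00 credits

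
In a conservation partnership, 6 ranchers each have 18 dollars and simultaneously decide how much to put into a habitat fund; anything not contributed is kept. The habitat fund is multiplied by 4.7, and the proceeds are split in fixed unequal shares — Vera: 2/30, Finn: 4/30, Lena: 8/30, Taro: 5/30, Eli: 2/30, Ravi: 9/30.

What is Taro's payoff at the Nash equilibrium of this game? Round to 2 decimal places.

For player j, contributing a unit is worthwhile iff 4.7 × (j's share) ≥ 1, i.e. iff j's share is at least 0.2128.
Lena and Ravi are above the threshold, contributing 18 each; the remaining 4 contribute 0. Total contributed: 36.
Taro keeps 18 and receives 4.7 × 36 × 5/30 = 28.20 from the habitat fund, for a payoff of 46.20.

46.20 dollars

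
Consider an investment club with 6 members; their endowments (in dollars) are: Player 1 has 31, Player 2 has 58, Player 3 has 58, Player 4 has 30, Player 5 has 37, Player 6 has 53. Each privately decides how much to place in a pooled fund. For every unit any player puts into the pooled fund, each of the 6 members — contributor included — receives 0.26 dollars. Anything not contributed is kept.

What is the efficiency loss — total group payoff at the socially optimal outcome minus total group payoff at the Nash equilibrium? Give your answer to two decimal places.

The private return per contributed unit is 0.26 < 1 for everyone, so the Nash equilibrium is zero contribution and the group total is Σ E_j = 31 + 58 + 58 + 30 + 37 + 53 = 267.
Each contributed unit returns 1.560 to the group, so the social optimum is full contribution by everyone: group total = 1.560 × 267 = 416.52.
Efficiency loss = (1.560 − 1) × 267 = 149.52.

149.52 dollars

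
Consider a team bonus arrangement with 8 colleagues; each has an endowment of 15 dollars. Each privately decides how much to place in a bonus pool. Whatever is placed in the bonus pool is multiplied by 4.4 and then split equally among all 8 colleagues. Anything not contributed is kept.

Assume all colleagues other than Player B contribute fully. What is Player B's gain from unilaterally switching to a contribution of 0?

6.75 dollars

Switching from a contribution of 15 to 0 lets Player B keep an extra 15 dollars, but lowers the bonus pool by 15, which costs Player B their own share of that drop: 4.4/8 × 15 = 8.25.
Net gain = 15 − 8.25 = 6.75. The private return per contributed unit (0.5500) is below 1, so free-riding is indeed the best response regardless of what the others do.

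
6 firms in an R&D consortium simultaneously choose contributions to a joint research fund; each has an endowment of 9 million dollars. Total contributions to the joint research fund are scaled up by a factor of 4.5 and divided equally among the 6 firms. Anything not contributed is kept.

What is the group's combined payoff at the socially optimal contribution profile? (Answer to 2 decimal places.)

243.00 million dollars

Each contributed unit returns 4.500 to the group as a whole (0.7500 to each of 6 players), which exceeds 1, so the social optimum is full contribution: group total = 4.500 × 54 = 243.00.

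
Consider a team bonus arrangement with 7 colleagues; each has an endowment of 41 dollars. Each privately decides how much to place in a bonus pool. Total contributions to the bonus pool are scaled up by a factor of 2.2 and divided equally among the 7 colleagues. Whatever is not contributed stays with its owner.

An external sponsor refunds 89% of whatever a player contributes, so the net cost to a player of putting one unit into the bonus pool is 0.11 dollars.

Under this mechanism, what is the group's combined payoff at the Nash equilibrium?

886.83 dollars

Under the mechanism each unit contributed yields (2.2/7) / 0.11 = 2.8571 back to its contributor per unit of net cost, which exceeds 1, making full contribution the dominant choice for everyone.
So the Nash equilibrium is full contribution by all 7; the group earns 7 × (41 × 0.89 + 2.2 × 41) = 886.83.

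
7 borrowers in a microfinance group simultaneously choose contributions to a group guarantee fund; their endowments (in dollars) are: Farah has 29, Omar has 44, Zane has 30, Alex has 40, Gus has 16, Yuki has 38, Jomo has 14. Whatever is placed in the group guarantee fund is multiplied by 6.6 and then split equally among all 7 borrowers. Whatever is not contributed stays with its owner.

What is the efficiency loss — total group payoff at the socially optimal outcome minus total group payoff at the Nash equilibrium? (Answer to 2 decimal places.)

1181.60 dollars

The private return per contributed unit is 6.6/7 = 0.9429 < 1 for every player regardless of endowment, so the Nash equilibrium is zero contribution and the group total is Σ E_j = 29 + 44 + 30 + 40 + 16 + 38 + 14 = 211.
Each contributed unit returns 6.600 to the group, so the social optimum is full contribution by everyone: group total = 6.600 × 211 = 1392.60.
Efficiency loss = (6.600 − 1) × 211 = 1181.60.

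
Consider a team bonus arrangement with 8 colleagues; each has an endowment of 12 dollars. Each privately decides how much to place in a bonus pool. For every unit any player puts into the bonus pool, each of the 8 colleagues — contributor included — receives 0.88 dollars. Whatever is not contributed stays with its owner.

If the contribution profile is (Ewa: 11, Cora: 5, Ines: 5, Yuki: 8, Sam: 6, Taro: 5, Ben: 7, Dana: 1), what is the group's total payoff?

Total contributed: 11 + 5 + 5 + 8 + 6 + 5 + 7 + 1 = 48; total kept: 8 × 12 − 48 = 48.
The bonus pool pays out 0.88 × 8 × 48 = 337.92 in aggregate.
Group total = 48 + 337.92 = 385.92.

385.92 dollars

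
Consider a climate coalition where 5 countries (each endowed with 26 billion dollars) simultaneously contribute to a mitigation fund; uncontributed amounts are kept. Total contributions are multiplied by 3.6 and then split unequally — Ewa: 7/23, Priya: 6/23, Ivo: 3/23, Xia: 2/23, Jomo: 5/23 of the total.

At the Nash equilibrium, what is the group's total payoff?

197.60 billion dollars

Each unit j contributes comes back to j as 3.6 × (j's share), so j prefers to contribute only if that share exceeds 1/3.6 = 0.2778; otherwise keeping the unit dominates.
Ewa alone (share 7/23) is above the threshold, contributing 26; the remaining 4 contribute 0. Total contributed: 26.
The mitigation fund pays out 3.6 × 26 = 93.60 in total (split across the unequal shares, but the aggregate is all that matters for the group sum).
The 4 free-riders keep 26 each, adding 104. Group total = 104 + 93.60 = 197.60.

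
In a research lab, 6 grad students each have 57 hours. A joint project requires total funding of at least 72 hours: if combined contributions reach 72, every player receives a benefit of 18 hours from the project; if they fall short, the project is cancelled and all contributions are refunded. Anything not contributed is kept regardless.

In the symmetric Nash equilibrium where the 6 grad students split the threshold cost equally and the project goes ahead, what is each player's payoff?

63 hours

Equal share of the threshold: 72/6 = 12.
At this profile no one gains by cutting their contribution: any cut drops the total below 72, the project is cancelled, contributions are refunded, and the deviator ends with 57, which is less than 57 − 12 + 18 = 63. Contributing more than 12 just wastes the excess. So contributing exactly 12 is a best response.
Each player's payoff: 57 − 12 + 18 = 63.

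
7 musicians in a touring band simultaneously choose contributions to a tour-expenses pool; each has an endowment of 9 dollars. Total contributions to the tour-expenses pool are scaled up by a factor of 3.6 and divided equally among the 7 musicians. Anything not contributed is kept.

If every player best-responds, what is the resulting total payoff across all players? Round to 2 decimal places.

Each contributed unit returns 3.6/7 = 0.5143 to its contributor — below 1 — so contributing 0 is dominant for every player. At the Nash equilibrium everyone keeps their 9, and the group total is 7 × 9 = 63.

63.00 dollars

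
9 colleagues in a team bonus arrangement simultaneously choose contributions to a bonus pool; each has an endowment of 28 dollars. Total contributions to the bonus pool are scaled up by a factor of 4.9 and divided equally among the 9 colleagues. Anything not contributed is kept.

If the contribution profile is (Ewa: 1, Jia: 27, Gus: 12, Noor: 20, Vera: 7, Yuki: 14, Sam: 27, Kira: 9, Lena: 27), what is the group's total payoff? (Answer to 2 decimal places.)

813.60 dollars

Total contributed: 1 + 27 + 12 + 20 + 7 + 14 + 27 + 9 + 27 = 144; total kept: 9 × 28 − 144 = 108.
The bonus pool pays out 4.9 × 144 = 705.60 in aggregate.
Group total = 108 + 705.60 = 813.60.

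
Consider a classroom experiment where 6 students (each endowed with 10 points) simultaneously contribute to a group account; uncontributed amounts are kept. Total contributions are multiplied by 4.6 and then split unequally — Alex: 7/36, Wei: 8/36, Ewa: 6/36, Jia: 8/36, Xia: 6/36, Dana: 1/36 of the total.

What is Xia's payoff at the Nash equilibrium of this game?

25.33 points

Player j's private return per contributed unit is 4.6 × (j's share). Contributing is weakly dominant for j when that share is at least 1/4.6 = 0.2174, and contributing 0 is dominant otherwise.
The shares above 0.2174 belong to Wei and Jia, contributing 10 each; the remaining 4 contribute 0. Total contributed: 20.
Xia keeps 10 and receives 4.6 × 20 × 6/36 = 15.33 from the group account, for a payoff of 25.33.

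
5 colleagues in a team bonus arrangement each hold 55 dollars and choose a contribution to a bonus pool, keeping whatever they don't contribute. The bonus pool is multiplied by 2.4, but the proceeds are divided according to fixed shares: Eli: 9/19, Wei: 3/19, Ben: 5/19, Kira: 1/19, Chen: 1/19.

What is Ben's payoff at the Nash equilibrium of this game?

Each unit j contributes comes back to j as 2.4 × (j's share), so j prefers to contribute only if that share exceeds 1/2.4 = 0.4167; otherwise keeping the unit dominates.
Only Eli (9/19) clears that bar, contributing 55; the remaining 4 contribute 0. Total contributed: 55.
Ben keeps 55 and receives 2.4 × 55 × 5/19 = 34.74 from the bonus pool, for a payoff of 89.74.

89.74 dollars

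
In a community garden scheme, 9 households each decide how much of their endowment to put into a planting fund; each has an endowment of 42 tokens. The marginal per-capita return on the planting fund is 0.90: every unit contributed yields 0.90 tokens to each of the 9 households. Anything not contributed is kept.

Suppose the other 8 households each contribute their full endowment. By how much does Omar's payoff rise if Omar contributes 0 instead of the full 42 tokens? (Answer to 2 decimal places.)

Switching from a contribution of 42 to 0 lets Omar keep an extra 42 tokens, but lowers the planting fund by 42, which costs Omar their own share of that drop: 0.90 × 42 = 37.80.
Net gain = 42 − 37.80 = 4.20. The private return per contributed unit (0.90) is below 1, so free-riding is indeed the best response regardless of what the others do.

4.20 tokens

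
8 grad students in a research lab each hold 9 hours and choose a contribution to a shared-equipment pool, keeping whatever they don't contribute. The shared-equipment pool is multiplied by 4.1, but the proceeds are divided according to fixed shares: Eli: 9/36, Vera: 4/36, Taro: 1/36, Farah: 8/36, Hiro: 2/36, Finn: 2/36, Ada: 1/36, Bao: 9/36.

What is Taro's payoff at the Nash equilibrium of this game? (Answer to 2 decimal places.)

For player j, contributing a unit is worthwhile iff 4.1 × (j's share) ≥ 1, i.e. iff j's share is at least 0.2439.
Eli and Bao clear that bar, contributing 9 each; the remaining 6 contribute 0. Total contributed: 18.
Taro keeps 9 and receives 4.1 × 18 × 1/36 = 2.05 from the shared-equipment pool, for a payoff of 11.05.

11.05 hours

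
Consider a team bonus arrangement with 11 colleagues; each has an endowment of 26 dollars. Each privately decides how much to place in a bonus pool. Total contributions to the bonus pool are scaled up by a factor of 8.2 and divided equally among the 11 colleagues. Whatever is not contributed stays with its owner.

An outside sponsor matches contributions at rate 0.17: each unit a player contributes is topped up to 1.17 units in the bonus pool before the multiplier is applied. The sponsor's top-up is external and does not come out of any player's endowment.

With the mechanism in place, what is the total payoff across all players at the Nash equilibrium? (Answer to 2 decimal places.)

286.00 dollars

The effective private return is 8.2 × 1.17 / 11 = 0.8722, which is still under 1, so the mechanism doesn't change anyone's dominant strategy: zero contribution.
At the Nash equilibrium no one contributes; group total payoff = 11 × 26 = 286.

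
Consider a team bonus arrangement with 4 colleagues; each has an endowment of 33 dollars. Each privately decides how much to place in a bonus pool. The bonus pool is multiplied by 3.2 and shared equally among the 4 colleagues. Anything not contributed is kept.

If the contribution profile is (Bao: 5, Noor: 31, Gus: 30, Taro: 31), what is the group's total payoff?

Total contributed: 5 + 31 + 30 + 31 = 97; total kept: 4 × 33 − 97 = 35.
The bonus pool pays out 3.2 × 97 = 310.40 in aggregate.
Group total = 35 + 310.40 = 345.40.

345.40 dollars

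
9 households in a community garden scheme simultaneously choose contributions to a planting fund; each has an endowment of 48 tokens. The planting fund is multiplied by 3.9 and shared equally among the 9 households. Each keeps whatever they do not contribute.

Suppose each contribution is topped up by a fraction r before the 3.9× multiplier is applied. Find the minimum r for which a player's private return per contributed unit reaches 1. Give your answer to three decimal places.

With matching at rate r, one contributed unit becomes (1 + r) in the planting fund and returns 3.9 × (1 + r) / 9 to the contributor.
Setting this equal to 1: 1 + r = 9/3.9 = 2.3077.
So the minimum matching rate is r = 2.3077 − 1 = 1.308.

1.308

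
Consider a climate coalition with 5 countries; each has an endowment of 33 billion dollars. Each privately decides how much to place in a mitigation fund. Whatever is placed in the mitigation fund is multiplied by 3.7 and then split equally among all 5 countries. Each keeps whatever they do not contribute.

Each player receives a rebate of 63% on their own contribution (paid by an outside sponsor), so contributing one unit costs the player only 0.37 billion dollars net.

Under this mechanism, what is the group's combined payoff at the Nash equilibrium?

714.45 billion dollars

With the mechanism, a contributed unit returns (3.7/5) / 0.37 = 2.0000 per unit of net cost to the contributor — now above 1 — so contributing fully is weakly dominant for every player.
At the Nash equilibrium everyone contributes 33. Group total payoff = 5 × (33 × 0.63 + 3.7 × 33) = 714.45.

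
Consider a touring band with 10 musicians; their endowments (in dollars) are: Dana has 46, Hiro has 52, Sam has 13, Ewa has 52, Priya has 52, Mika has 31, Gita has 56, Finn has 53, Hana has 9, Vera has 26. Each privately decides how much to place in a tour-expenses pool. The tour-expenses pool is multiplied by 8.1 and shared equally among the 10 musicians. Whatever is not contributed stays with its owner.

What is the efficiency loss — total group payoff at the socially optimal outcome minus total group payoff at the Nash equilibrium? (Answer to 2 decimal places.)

The private return per contributed unit is 8.1/10 = 0.8100 < 1 for every player regardless of endowment, so the Nash equilibrium is zero contribution and the group total is Σ E_j = 46 + 52 + 13 + 52 + 52 + 31 + 56 + 53 + 9 + 26 = 390.
Each contributed unit returns 8.100 to the group, so the social optimum is full contribution by everyone: group total = 8.100 × 390 = 3159.00.
Efficiency loss = (8.100 − 1) × 390 = 2769.00.

2769.00 dollars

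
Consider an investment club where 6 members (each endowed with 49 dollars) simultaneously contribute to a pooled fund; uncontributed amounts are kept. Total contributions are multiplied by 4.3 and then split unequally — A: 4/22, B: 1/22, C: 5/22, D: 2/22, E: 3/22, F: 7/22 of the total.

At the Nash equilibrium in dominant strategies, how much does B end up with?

Player j's private return per contributed unit is 4.3 × (j's share). Contributing is weakly dominant for j when that share is at least 1/4.3 = 0.2326, and contributing 0 is dominant otherwise.
F alone (share 7/22) is above the threshold, contributing 49; the remaining 5 contribute 0. Total contributed: 49.
B keeps 49 and receives 4.3 × 49 × 1/22 = 9.58 from the pooled fund, for a payoff of 58.58.

58.58 dollars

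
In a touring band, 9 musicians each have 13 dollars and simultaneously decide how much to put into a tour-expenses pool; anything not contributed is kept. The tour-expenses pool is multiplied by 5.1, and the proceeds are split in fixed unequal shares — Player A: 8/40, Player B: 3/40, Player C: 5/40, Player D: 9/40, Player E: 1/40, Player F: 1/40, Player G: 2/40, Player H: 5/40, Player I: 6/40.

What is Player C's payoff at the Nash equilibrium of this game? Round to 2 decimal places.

For player j, contributing a unit is worthwhile iff 5.1 × (j's share) ≥ 1, i.e. iff j's share is at least 0.1961.
The shares above 0.1961 belong to Player A and Player D, contributing 13 each; the remaining 7 contribute 0. Total contributed: 26.
Player C keeps 13 and receives 5.1 × 26 × 5/40 = 16.58 from the tour-expenses pool, for a payoff of 29.58.

29.58 dollars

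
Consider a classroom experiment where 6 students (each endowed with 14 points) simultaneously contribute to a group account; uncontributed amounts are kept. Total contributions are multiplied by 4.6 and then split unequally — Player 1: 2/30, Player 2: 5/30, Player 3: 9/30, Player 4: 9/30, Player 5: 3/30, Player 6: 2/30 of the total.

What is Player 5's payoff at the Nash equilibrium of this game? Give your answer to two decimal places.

26.88 points

Each unit j contributes comes back to j as 4.6 × (j's share), so j prefers to contribute only if that share exceeds 1/4.6 = 0.2174; otherwise keeping the unit dominates.
Player 3 and Player 4 clear that bar, contributing 14 each; the remaining 4 contribute 0. Total contributed: 28.
Player 5 keeps 14 and receives 4.6 × 28 × 3/30 = 12.88 from the group account, for a payoff of 26.88.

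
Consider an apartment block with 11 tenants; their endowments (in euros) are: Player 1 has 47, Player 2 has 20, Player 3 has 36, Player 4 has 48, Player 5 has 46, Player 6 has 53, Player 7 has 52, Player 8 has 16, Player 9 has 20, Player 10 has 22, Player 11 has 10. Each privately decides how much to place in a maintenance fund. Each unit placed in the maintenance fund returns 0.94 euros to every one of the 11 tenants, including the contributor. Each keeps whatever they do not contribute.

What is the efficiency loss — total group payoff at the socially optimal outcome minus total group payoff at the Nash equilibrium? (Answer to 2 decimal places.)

The private return per contributed unit is 0.94 < 1 for everyone, so the Nash equilibrium is zero contribution and the group total is Σ E_j = 47 + 20 + 36 + 48 + 46 + 53 + 52 + 16 + 20 + 22 + 10 = 370.
Each contributed unit returns 10.340 to the group, so the social optimum is full contribution by everyone: group total = 10.340 × 370 = 3825.80.
Efficiency loss = (10.340 − 1) × 370 = 3455.80.

3455.80 euros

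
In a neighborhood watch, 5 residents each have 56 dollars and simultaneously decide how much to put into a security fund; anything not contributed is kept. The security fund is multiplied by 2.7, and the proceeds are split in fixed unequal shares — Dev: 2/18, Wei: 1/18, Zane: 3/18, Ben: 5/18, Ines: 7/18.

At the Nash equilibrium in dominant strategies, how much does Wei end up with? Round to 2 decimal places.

A player with share s gets back 2.7·s per unit contributed, so full contribution is dominant for anyone with s > 1/2.7 = 0.3704 and zero contribution is dominant for anyone below.
Ines alone (share 7/18) is above the threshold, contributing 56; the remaining 4 contribute 0. Total contributed: 56.
Wei keeps 56 and receives 2.7 × 56 × 1/18 = 8.40 from the security fund, for a payoff of 64.40.

64.40 dollars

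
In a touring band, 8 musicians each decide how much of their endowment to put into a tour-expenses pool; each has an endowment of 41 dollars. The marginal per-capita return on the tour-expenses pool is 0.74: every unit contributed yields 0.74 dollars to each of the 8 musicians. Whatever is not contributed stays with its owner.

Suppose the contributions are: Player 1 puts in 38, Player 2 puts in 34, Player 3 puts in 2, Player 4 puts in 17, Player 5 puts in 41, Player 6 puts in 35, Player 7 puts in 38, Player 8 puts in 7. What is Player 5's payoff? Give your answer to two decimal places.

Total contributed: 38 + 34 + 2 + 17 + 41 + 35 + 38 + 7 = 212.
Each receives 0.74 × 212 = 156.88 from the tour-expenses pool.
Player 5 keeps 41 − 41 = 0, so Player 5's payoff is 0 + 156.88 = 156.88.

156.88 dollars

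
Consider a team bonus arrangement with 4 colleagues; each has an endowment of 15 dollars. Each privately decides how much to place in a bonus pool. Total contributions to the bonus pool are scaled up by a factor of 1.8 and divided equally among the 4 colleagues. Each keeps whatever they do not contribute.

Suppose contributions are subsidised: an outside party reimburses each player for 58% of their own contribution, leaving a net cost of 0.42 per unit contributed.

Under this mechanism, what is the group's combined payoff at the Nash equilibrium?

142.80 dollars

The effective private return per unit is now (1.8/4) / 0.42 = 1.0714 > 1, so every player's dominant strategy flips to full contribution.
So the Nash equilibrium is full contribution by all 4; the group earns 4 × (15 × 0.58 + 1.8 × 15) = 142.80.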